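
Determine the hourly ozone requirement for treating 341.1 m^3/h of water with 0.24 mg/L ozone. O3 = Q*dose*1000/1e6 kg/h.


O3 demand (mg/h) = Q * dose * 1000 = 341.1 * 0.24 * 1000 = 81864 mg/h
Convert mg to kg: 81864 / 1e6 = 0.081864 kg/h

0.081864 kg/h


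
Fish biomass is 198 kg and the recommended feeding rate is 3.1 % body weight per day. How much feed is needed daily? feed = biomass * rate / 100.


Feeding rate fraction = 3.1% / 100 = 0.031
Daily feed = 198 kg * 0.031 = 6.138 kg/day

6.138 kg/day


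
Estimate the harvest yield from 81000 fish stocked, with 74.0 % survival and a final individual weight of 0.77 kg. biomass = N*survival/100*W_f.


Survivors = 81000 * 74.0/100 = 59940 fish
Harvest biomass = survivors * W_f = 59940 * 0.77 = 46153.8 kg

46153.8 kg


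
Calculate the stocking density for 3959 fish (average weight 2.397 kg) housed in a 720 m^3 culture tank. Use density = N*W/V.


Total biomass = 3959 fish * 2.397 kg = 9489.723 kg
Density = total biomass / volume = 9489.723 / 720 = 13.1802 kg/m^3

13.1802 kg/m^3


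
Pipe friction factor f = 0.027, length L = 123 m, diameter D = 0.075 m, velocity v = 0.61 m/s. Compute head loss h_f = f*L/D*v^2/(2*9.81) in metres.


v^2 = 0.61^2 = 0.3721 m^2/s^2
L/D = 123/0.075 = 1640
h_f = f*(L/D)*v^2/(2g) = 0.027 * 1640 * 0.3721 / 19.62 = 0.839785 m

0.839785 m


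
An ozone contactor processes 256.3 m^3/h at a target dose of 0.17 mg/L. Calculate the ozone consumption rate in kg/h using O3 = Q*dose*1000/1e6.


O3 demand (mg/h) = Q * dose * 1000 = 256.3 * 0.17 * 1000 = 43571 mg/h
Convert mg to kg: 43571 / 1e6 = 0.043571 kg/h

0.043571 kg/h


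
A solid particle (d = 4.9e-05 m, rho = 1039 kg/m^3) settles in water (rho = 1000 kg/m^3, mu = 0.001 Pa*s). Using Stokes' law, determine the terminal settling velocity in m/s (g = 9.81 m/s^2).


Density difference: rho_p - rho_f = 1039 - 1000 = 39 kg/m^3
d^2 = (4.9e-05)^2 = 2.401e-09 m^2
Numerator = (rho_p - rho_f) * g * d^2 = 39 * 9.81 * 2.401e-09 = 9.1859859e-07
Denominator = 18 * mu = 18 * 0.001 = 0.018
v_s = 9.1859859e-07 / 0.018 = 5.10333e-05 m/s
Check: Re = rho_f * v_s * d / mu = 1000 * 5.10333e-05 * 4.9e-05 / 0.001 = 0.0025 < 1, so Stokes' law applies.

5.10333e-05 m/s


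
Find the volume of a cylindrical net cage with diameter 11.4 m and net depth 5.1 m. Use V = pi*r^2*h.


r = d/2 = 11.4/2 = 5.7 m
Base area = pi*r^2 = pi*5.7^2 = 102.07035 m^2
Volume = 102.07035 * 5.1 = 520.559 m^3

520.559 m^3


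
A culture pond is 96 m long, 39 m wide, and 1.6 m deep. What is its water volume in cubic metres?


Base area = L * W = 96 * 39 = 3744 m^2
Volume = area * depth = 3744 * 1.6 = 5990.4 m^3

5990.4 m^3


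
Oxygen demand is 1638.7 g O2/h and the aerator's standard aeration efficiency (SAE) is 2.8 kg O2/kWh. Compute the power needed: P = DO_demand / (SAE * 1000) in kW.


SAE in g O2/kWh = 2.8 * 1000 = 2800 g/kWh
P = DO_demand / SAE_g = 1638.7 / 2800 = 0.58525 kW

0.58525 kW


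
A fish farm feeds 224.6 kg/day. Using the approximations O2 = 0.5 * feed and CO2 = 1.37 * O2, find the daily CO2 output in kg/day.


O2 = 224.6 * 0.5 = 112.3
CO2 = 112.3 * 1.37 = 153.851

153.851 kg/day


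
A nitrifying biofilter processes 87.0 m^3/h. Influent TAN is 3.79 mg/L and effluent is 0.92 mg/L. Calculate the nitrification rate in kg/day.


Concentration drop: TAN_in - TAN_out = 3.79 - 0.92 = 2.87 mg/L
Hourly TAN removed = Q * dTAN = 87.0 m^3/h * 2.87 mg/L = 249.69 g/h  (m^3/h * mg/L = g/h)
Daily TAN removed = 249.69 * 24 = 5992.56 g/day
Convert to kg/day: 5992.56 / 1000 = 5.99256 kg/day

5.99256 kg/day


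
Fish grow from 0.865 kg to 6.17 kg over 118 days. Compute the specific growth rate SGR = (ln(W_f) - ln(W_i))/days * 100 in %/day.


ln(W_f) = ln(6.17) = 1.8196988
ln(W_i) = ln(0.865) = -0.14502577
ln(W_f) - ln(W_i) = 1.8196988 - -0.14502577 = 1.9647246
SGR = 1.9647246 / 118 * 100 = 1.66502 %/day

1.66502 %/day


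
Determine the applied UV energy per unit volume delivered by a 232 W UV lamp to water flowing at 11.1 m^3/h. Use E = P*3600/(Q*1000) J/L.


Energy delivered per hour = 232 W * 3600 s = 835200 J/h
Volume treated per hour = 11.1 m^3/h * 1000 = 11100 L/h
dose = 835200 / 11100 = 75.2432 J/L

75.2432 J/L


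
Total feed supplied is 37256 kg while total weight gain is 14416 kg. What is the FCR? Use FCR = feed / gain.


FCR = feed consumed / weight gained
FCR = 37256 kg / 14416 kg = 2.58435

2.58435


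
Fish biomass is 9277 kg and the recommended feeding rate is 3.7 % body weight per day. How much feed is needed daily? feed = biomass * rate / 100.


Feeding rate fraction = 3.7% / 100 = 0.037
Daily feed = 9277 kg * 0.037 = 343.249 kg/day

343.249 kg/day


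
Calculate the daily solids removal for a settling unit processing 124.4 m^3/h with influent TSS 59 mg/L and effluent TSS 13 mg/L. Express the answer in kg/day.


Concentration drop: TSS_in - TSS_out = 59 - 13 = 46 mg/L
Hourly solids removed = Q * dTSS = 124.4 m^3/h * 46 mg/L = 5722.4 g/h  (m^3/h * mg/L = g/h)
Daily solids removed = 5722.4 * 24 = 137337.6 g/day
Convert g to kg: 137337.6 / 1000 = 137.3376 kg/day

137.3376 kg/day


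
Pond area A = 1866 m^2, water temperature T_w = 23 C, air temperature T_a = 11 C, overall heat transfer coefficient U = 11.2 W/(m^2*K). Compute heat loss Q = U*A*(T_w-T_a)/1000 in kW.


Temperature difference dT = 23 - 11 = 12 K
Heat loss (W) = U * A * dT = 11.2 * 1866 * 12 = 250790.4 W
Convert to kW: 250790.4 / 1000 = 250.7904 kW

250.7904 kW


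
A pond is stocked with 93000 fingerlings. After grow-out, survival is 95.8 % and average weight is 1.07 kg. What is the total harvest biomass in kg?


Survivors = 93000 * 95.8/100 = 89094 fish
Harvest biomass = survivors * W_f = 89094 * 1.07 = 95330.58 kg

95330.58 kg


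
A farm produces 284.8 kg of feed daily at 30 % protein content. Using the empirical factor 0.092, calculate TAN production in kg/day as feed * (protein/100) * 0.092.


Protein in feed = 284.8 * 30/100 = 85.44 kg/day
TAN = protein * 0.092 = 85.44 * 0.092 = 7.86048 kg/day

7.86048 kg/day


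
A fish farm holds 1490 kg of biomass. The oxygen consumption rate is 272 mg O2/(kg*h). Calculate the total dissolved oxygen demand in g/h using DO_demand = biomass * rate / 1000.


Total O2 consumption (mg/h) = 1490 kg * 272 mg/(kg*h) = 405280 mg/h
Convert to g/h: 405280 / 1000 = 405.28 g/h

405.28 g/h


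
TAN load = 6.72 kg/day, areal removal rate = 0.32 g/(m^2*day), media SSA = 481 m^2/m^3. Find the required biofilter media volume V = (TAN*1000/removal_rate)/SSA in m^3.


A = 6.72*1000 / 0.32 = 21000 m^2
V = 21000 / 481 = 43.659

43.659 m^3


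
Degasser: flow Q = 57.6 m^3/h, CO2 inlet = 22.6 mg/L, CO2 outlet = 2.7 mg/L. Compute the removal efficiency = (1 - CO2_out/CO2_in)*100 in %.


CO2_out / CO2_in = 2.7 / 22.6 = 0.11946903
Fraction remaining = 0.11946903
efficiency = (1 - 0.11946903) * 100 = 88.0531 %

88.0531 %


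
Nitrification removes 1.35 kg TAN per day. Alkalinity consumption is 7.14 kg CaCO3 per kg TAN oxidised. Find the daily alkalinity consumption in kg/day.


Alkalinity factor: 7.14 kg CaCO3 consumed per kg TAN nitrified
alk = 1.35 kg TAN * 7.14 = 9.639 kg CaCO3/day

9.639 kg CaCO3/day


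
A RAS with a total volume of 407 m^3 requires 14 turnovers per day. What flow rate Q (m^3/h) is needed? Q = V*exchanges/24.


Daily recirculation volume = 407 m^3 * 14 = 5698 m^3/day
Flow rate Q = daily volume / 24 h = 5698 / 24 = 237.417 m^3/h

237.417 m^3/h


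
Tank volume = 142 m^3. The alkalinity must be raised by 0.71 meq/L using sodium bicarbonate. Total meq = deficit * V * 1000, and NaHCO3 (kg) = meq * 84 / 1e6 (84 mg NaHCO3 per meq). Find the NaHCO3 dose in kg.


Tank volume in L = 142 m^3 * 1000 = 142000 L
Total meq required = 0.71 meq/L * 142000 L = 100820 meq
NaHCO3 mass = 100820 meq * 84 mg/meq / 1e6 = 8.46888 kg

8.46888 kg


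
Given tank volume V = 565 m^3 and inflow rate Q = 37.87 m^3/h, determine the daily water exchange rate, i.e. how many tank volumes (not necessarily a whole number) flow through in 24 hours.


Daily flow volume = 37.87 m^3/h * 24 h = 908.88 m^3/day
Exchanges = daily flow / tank volume = 908.88 / 565 = 1.60864 exchanges/day

1.60864 exchanges/day


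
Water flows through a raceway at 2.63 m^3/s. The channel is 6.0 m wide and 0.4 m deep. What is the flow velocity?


Cross-sectional area = W * d = 6.0 * 0.4 = 2.4 m^2
Velocity = Q / A = 2.63 / 2.4 = 1.09583 m/s

1.09583 m/s


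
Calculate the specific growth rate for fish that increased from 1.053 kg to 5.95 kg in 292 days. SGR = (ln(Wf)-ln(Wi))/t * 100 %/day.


ln(W_f) = ln(5.95) = 1.7833912
ln(W_i) = ln(1.053) = 0.051643233
ln(W_f) - ln(W_i) = 1.7833912 - 0.051643233 = 1.731748
SGR = 1.731748 / 292 * 100 = 0.593064 %/day

0.593064 %/day


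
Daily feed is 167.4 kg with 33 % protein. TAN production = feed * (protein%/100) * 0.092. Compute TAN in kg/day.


Protein in feed = 167.4 * 33/100 = 55.242 kg/day
TAN = protein * 0.092 = 55.242 * 0.092 = 5.082264 kg/day

5.082264 kg/day


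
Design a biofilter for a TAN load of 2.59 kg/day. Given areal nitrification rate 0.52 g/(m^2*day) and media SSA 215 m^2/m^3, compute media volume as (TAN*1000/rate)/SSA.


A = 2.59*1000 / 0.52 = 4980.7692 m^2
V = 4980.7692 / 215 = 23.1664

23.1664 m^3


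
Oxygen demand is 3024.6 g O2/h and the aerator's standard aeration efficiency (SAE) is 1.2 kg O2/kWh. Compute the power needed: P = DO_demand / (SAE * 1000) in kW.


SAE in g O2/kWh = 1.2 * 1000 = 1200 g/kWh
P = DO_demand / SAE_g = 3024.6 / 1200 = 2.5205 kW

2.5205 kW


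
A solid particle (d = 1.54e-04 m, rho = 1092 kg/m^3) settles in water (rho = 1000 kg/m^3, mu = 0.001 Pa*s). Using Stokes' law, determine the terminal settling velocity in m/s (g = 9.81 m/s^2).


Density difference: rho_p - rho_f = 1092 - 1000 = 92 kg/m^3
d^2 = (1.54e-04)^2 = 2.3716e-08 m^2
Numerator = (rho_p - rho_f) * g * d^2 = 92 * 9.81 * 2.3716e-08 = 2.1404164e-05
Denominator = 18 * mu = 18 * 0.001 = 0.018
v_s = 2.1404164e-05 / 0.018 = 0.00118912 m/s
Check: Re = rho_f * v_s * d / mu = 1000 * 0.00118912 * 1.54e-04 / 0.001 = 0.183 < 1, so Stokes' law applies.

0.00118912 m/s


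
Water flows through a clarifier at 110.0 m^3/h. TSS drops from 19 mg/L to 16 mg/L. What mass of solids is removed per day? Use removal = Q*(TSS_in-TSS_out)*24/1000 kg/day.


Concentration drop: TSS_in - TSS_out = 19 - 16 = 3 mg/L
Hourly solids removed = Q * dTSS = 110.0 m^3/h * 3 mg/L = 330 g/h  (m^3/h * mg/L = g/h)
Daily solids removed = 330 * 24 = 7920 g/day
Convert g to kg: 7920 / 1000 = 7.92 kg/day

7.92 kg/day


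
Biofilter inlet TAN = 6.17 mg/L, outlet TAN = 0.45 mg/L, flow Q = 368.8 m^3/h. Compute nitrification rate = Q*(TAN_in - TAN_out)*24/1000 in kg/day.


Concentration drop: TAN_in - TAN_out = 6.17 - 0.45 = 5.72 mg/L
Hourly TAN removed = Q * dTAN = 368.8 m^3/h * 5.72 mg/L = 2109.536 g/h  (m^3/h * mg/L = g/h)
Daily TAN removed = 2109.536 * 24 = 50628.864 g/day
Convert to kg/day: 50628.864 / 1000 = 50.628864 kg/day

50.628864 kg/day


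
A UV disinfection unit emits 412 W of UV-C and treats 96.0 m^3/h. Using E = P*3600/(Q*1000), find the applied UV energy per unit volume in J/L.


Energy delivered per hour = 412 W * 3600 s = 1483200 J/h
Volume treated per hour = 96.0 m^3/h * 1000 = 96000 L/h
dose = 1483200 / 96000 = 15.45 J/L

15.45 J/L


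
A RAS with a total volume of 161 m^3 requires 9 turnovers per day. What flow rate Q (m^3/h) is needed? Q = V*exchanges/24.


Daily recirculation volume = 161 m^3 * 9 = 1449 m^3/day
Flow rate Q = daily volume / 24 h = 1449 / 24 = 60.375 m^3/h

60.375 m^3/h


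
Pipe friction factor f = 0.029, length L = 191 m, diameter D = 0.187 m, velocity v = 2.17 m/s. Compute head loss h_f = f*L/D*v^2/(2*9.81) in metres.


v^2 = 2.17^2 = 4.7089 m^2/s^2
L/D = 191/0.187 = 1021.3904
h_f = f*(L/D)*v^2/(2g) = 0.029 * 1021.3904 * 4.7089 / 19.62 = 7.10903 m

7.10903 m


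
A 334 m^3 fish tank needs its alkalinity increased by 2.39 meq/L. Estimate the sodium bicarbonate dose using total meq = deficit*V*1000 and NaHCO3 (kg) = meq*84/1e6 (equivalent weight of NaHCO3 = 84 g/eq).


Tank volume in L = 334 m^3 * 1000 = 334000 L
Total meq required = 2.39 meq/L * 334000 L = 798260 meq
NaHCO3 mass = 798260 meq * 84 mg/meq / 1e6 = 67.0538 kg

67.0538 kg


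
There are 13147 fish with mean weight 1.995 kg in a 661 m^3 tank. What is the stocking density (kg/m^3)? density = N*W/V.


Total biomass = 13147 fish * 1.995 kg = 26228.265 kg
Density = total biomass / volume = 26228.265 / 661 = 39.6797 kg/m^3

39.6797 kg/m^3


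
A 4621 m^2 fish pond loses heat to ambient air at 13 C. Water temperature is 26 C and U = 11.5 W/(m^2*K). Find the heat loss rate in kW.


Temperature difference dT = 26 - 13 = 13 K
Heat loss (W) = U * A * dT = 11.5 * 4621 * 13 = 690839.5 W
Convert to kW: 690839.5 / 1000 = 690.8395 kW

690.8395 kW


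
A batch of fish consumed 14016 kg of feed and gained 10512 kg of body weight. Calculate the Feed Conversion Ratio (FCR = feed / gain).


FCR = feed consumed / weight gained
FCR = 14016 kg / 10512 kg = 1.33333

1.33333


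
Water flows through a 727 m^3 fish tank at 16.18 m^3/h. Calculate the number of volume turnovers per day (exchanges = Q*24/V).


Daily flow volume = 16.18 m^3/h * 24 h = 388.32 m^3/day
Exchanges = daily flow / tank volume = 388.32 / 727 = 0.53414 exchanges/day

0.53414 exchanges/day


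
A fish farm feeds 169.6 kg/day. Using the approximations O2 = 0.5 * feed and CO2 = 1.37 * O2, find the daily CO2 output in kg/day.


O2 = 169.6 * 0.5 = 84.8
CO2 = 84.8 * 1.37 = 116.176

116.176 kg/day


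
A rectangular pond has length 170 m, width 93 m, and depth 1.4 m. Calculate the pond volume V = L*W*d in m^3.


Base area = L * W = 170 * 93 = 15810 m^2
Volume = area * depth = 15810 * 1.4 = 22134 m^3

22134 m^3


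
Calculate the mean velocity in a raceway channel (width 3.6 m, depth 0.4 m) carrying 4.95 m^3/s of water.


Cross-sectional area = W * d = 3.6 * 0.4 = 1.44 m^2
Velocity = Q / A = 4.95 / 1.44 = 3.4375 m/s

3.4375 m/s


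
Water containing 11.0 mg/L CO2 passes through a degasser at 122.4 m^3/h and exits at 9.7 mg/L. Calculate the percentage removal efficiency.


CO2_out / CO2_in = 9.7 / 11.0 = 0.88181818
Fraction remaining = 0.88181818
efficiency = (1 - 0.88181818) * 100 = 11.8182 %

11.8182 %


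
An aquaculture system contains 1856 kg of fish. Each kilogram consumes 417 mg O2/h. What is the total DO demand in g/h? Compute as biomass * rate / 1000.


Total O2 consumption (mg/h) = 1856 kg * 417 mg/(kg*h) = 773952 mg/h
Convert to g/h: 773952 / 1000 = 773.952 g/h

773.952 g/h


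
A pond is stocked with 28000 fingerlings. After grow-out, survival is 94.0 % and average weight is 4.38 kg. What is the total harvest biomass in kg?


Survivors = 28000 * 94.0/100 = 26320 fish
Harvest biomass = survivors * W_f = 26320 * 4.38 = 115281.6 kg

115281.6 kg


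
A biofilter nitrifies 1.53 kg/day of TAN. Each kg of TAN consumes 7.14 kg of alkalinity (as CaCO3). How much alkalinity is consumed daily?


Alkalinity factor: 7.14 kg CaCO3 consumed per kg TAN nitrified
alk = 1.53 kg TAN * 7.14 = 10.9242 kg CaCO3/day

10.9242 kg CaCO3/day


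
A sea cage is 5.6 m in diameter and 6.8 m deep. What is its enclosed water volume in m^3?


r = d/2 = 5.6/2 = 2.8 m
Base area = pi*r^2 = pi*2.8^2 = 24.630086 m^2
Volume = 24.630086 * 6.8 = 167.485 m^3

167.485 m^3


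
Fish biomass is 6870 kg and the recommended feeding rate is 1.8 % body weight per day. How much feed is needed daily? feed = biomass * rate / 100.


Feeding rate fraction = 1.8% / 100 = 0.018
Daily feed = 6870 kg * 0.018 = 123.66 kg/day

123.66 kg/day


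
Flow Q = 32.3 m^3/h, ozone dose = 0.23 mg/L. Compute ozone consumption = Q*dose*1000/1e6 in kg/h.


O3 demand (mg/h) = Q * dose * 1000 = 32.3 * 0.23 * 1000 = 7429 mg/h
Convert mg to kg: 7429 / 1e6 = 0.007429 kg/h

0.007429 kg/h


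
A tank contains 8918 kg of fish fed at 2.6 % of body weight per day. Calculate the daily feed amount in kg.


Feeding rate fraction = 2.6% / 100 = 0.026
Daily feed = 8918 kg * 0.026 = 231.868 kg/day

231.868 kg/day


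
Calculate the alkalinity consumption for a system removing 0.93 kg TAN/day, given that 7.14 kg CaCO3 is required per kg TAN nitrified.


Alkalinity factor: 7.14 kg CaCO3 consumed per kg TAN nitrified
alk = 0.93 kg TAN * 7.14 = 6.6402 kg CaCO3/day

6.6402 kg CaCO3/day


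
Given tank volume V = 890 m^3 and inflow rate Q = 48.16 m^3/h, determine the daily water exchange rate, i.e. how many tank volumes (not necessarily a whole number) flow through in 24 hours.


Daily flow volume = 48.16 m^3/h * 24 h = 1155.84 m^3/day
Exchanges = daily flow / tank volume = 1155.84 / 890 = 1.2987 exchanges/day

1.2987 exchanges/day


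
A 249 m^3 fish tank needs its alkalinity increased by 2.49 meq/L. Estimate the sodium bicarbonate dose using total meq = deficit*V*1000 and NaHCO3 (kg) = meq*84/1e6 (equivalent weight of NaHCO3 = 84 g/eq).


Tank volume in L = 249 m^3 * 1000 = 249000 L
Total meq required = 2.49 meq/L * 249000 L = 620010 meq
NaHCO3 mass = 620010 meq * 84 mg/meq / 1e6 = 52.0808 kg

52.0808 kg


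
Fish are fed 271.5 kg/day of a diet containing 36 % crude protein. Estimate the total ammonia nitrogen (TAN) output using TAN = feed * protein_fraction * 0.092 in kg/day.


Protein in feed = 271.5 * 36/100 = 97.74 kg/day
TAN = protein * 0.092 = 97.74 * 0.092 = 8.99208 kg/day

8.99208 kg/day


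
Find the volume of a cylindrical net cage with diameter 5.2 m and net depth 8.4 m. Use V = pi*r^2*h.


r = d/2 = 5.2/2 = 2.6 m
Base area = pi*r^2 = pi*2.6^2 = 21.237166 m^2
Volume = 21.237166 * 8.4 = 178.392 m^3

178.392 m^3


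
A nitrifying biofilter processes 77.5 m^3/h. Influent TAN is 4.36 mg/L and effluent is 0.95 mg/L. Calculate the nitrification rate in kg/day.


Concentration drop: TAN_in - TAN_out = 4.36 - 0.95 = 3.41 mg/L
Hourly TAN removed = Q * dTAN = 77.5 m^3/h * 3.41 mg/L = 264.275 g/h  (m^3/h * mg/L = g/h)
Daily TAN removed = 264.275 * 24 = 6342.6 g/day
Convert to kg/day: 6342.6 / 1000 = 6.3426 kg/day

6.3426 kg/day


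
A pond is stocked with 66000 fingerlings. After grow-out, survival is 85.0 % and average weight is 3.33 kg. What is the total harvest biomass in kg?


Survivors = 66000 * 85.0/100 = 56100 fish
Harvest biomass = survivors * W_f = 56100 * 3.33 = 186813 kg

186813 kg


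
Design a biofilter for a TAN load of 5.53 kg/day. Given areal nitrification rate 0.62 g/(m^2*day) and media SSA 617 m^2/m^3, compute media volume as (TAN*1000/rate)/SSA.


A = 5.53*1000 / 0.62 = 8919.3548 m^2
V = 8919.3548 / 617 = 14.456

14.456 m^3


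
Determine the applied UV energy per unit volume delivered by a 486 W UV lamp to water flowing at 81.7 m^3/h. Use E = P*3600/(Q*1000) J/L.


Energy delivered per hour = 486 W * 3600 s = 1749600 J/h
Volume treated per hour = 81.7 m^3/h * 1000 = 81700 L/h
dose = 1749600 / 81700 = 21.4149 J/L

21.4149 J/L


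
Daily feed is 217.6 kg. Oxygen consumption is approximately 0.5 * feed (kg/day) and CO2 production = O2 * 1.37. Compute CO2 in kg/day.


O2 = 217.6 * 0.5 = 108.8
CO2 = 108.8 * 1.37 = 149.056

149.056 kg/day


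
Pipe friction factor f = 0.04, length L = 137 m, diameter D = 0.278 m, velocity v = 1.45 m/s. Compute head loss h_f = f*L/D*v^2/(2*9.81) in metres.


v^2 = 1.45^2 = 2.1025 m^2/s^2
L/D = 137/0.278 = 492.80576
h_f = f*(L/D)*v^2/(2g) = 0.04 * 492.80576 * 2.1025 / 19.62 = 2.11238 m

2.11238 m


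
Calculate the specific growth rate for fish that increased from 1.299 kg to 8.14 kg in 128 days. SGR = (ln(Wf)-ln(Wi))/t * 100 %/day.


ln(W_f) = ln(8.14) = 2.0967902
ln(W_i) = ln(1.299) = 0.26159474
ln(W_f) - ln(W_i) = 2.0967902 - 0.26159474 = 1.8351955
SGR = 1.8351955 / 128 * 100 = 1.43375 %/day

1.43375 %/day


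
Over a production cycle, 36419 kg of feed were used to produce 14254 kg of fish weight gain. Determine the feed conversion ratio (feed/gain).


FCR = feed consumed / weight gained
FCR = 36419 kg / 14254 kg = 2.555

2.555


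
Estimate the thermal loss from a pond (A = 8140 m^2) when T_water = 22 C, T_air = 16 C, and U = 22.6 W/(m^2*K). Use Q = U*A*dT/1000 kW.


Temperature difference dT = 22 - 16 = 6 K
Heat loss (W) = U * A * dT = 22.6 * 8140 * 6 = 1103784 W
Convert to kW: 1103784 / 1000 = 1103.784 kW

1103.784 kW


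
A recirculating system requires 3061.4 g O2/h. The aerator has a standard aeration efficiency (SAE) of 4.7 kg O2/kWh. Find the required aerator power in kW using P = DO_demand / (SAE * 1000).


SAE in g O2/kWh = 4.7 * 1000 = 4700 g/kWh
P = DO_demand / SAE_g = 3061.4 / 4700 = 0.651362 kW

0.651362 kW


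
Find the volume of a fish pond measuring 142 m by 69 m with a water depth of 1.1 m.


Base area = L * W = 142 * 69 = 9798 m^2
Volume = area * depth = 9798 * 1.1 = 10777.8 m^3

10777.8 m^3


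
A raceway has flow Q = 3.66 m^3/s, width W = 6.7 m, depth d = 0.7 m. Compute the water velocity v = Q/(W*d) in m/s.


Cross-sectional area = W * d = 6.7 * 0.7 = 4.69 m^2
Velocity = Q / A = 3.66 / 4.69 = 0.780384 m/s

0.780384 m/s


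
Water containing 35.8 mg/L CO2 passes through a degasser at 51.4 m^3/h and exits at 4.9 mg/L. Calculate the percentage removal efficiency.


CO2_out / CO2_in = 4.9 / 35.8 = 0.13687151
Fraction remaining = 0.13687151
efficiency = (1 - 0.13687151) * 100 = 86.3128 %

86.3128 %


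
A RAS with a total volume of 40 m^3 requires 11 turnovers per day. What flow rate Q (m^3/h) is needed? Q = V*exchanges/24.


Daily recirculation volume = 40 m^3 * 11 = 440 m^3/day
Flow rate Q = daily volume / 24 h = 440 / 24 = 18.3333 m^3/h

18.3333 m^3/h


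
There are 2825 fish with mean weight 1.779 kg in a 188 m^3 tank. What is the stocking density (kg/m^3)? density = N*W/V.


Total biomass = 2825 fish * 1.779 kg = 5025.675 kg
Density = total biomass / volume = 5025.675 / 188 = 26.7323 kg/m^3

26.7323 kg/m^3


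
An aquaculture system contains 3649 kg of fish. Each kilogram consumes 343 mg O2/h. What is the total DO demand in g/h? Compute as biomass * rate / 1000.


Total O2 consumption (mg/h) = 3649 kg * 343 mg/(kg*h) = 1251607 mg/h
Convert to g/h: 1251607 / 1000 = 1251.607 g/h

1251.607 g/h


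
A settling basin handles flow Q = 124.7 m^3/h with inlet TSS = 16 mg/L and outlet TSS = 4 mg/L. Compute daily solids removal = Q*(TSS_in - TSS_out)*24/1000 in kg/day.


Concentration drop: TSS_in - TSS_out = 16 - 4 = 12 mg/L
Hourly solids removed = Q * dTSS = 124.7 m^3/h * 12 mg/L = 1496.4 g/h  (m^3/h * mg/L = g/h)
Daily solids removed = 1496.4 * 24 = 35913.6 g/day
Convert g to kg: 35913.6 / 1000 = 35.9136 kg/day

35.9136 kg/day


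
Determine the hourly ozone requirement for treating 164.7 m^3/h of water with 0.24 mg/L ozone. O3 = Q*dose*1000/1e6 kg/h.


O3 demand (mg/h) = Q * dose * 1000 = 164.7 * 0.24 * 1000 = 39528 mg/h
Convert mg to kg: 39528 / 1e6 = 0.039528 kg/h

0.039528 kg/h


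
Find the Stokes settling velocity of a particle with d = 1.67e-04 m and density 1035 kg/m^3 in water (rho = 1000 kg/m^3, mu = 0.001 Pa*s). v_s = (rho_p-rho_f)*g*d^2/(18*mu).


Density difference: rho_p - rho_f = 1035 - 1000 = 35 kg/m^3
d^2 = (1.67e-04)^2 = 2.7889e-08 m^2
Numerator = (rho_p - rho_f) * g * d^2 = 35 * 9.81 * 2.7889e-08 = 9.5756882e-06
Denominator = 18 * mu = 18 * 0.001 = 0.018
v_s = 9.5756882e-06 / 0.018 = 5.31983e-04 m/s
Check: Re = rho_f * v_s * d / mu = 1000 * 5.31983e-04 * 1.67e-04 / 0.001 = 0.0888 < 1, so Stokes' law applies.

5.31983e-04 m/s


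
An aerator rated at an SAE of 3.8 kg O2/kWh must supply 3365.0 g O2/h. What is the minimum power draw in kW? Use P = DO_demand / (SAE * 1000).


SAE in g O2/kWh = 3.8 * 1000 = 3800 g/kWh
P = DO_demand / SAE_g = 3365.0 / 3800 = 0.885526 kW

0.885526 kW


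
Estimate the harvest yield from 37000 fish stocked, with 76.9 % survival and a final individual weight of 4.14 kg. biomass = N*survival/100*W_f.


Survivors = 37000 * 76.9/100 = 28453 fish
Harvest biomass = survivors * W_f = 28453 * 4.14 = 117795.42 kg

117795.42 kg


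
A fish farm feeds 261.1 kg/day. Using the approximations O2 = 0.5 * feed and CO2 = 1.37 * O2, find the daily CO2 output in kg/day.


O2 = 261.1 * 0.5 = 130.55
CO2 = 130.55 * 1.37 = 178.8535

178.8535 kg/day


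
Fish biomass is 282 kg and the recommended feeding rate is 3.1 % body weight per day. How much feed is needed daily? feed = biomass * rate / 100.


Feeding rate fraction = 3.1% / 100 = 0.031
Daily feed = 282 kg * 0.031 = 8.742 kg/day

8.742 kg/day


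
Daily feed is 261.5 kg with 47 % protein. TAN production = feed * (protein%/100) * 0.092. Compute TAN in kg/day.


Protein in feed = 261.5 * 47/100 = 122.905 kg/day
TAN = protein * 0.092 = 122.905 * 0.092 = 11.30726 kg/day

11.30726 kg/day


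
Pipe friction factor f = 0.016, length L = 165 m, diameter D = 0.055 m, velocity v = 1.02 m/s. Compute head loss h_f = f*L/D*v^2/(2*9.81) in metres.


v^2 = 1.02^2 = 1.0404 m^2/s^2
L/D = 165/0.055 = 3000
h_f = f*(L/D)*v^2/(2g) = 0.016 * 3000 * 1.0404 / 19.62 = 2.54532 m

2.54532 m


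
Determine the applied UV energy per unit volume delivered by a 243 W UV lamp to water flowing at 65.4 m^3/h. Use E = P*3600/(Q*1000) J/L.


Energy delivered per hour = 243 W * 3600 s = 874800 J/h
Volume treated per hour = 65.4 m^3/h * 1000 = 65400 L/h
dose = 874800 / 65400 = 13.3761 J/L

13.3761 J/L


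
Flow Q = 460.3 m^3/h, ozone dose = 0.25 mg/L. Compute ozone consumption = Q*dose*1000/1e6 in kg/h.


O3 demand (mg/h) = Q * dose * 1000 = 460.3 * 0.25 * 1000 = 115075 mg/h
Convert mg to kg: 115075 / 1e6 = 0.115075 kg/h

0.115075 kg/h


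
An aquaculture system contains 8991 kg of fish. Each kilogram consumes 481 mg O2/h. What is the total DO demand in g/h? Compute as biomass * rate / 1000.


Total O2 consumption (mg/h) = 8991 kg * 481 mg/(kg*h) = 4324671 mg/h
Convert to g/h: 4324671 / 1000 = 4324.671 g/h

4324.671 g/h


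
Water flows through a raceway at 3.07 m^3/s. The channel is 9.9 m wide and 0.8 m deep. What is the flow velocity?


Cross-sectional area = W * d = 9.9 * 0.8 = 7.92 m^2
Velocity = Q / A = 3.07 / 7.92 = 0.387626 m/s

0.387626 m/s


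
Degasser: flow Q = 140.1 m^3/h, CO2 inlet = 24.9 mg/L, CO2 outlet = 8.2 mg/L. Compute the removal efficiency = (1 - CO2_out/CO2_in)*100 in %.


CO2_out / CO2_in = 8.2 / 24.9 = 0.32931727
Fraction remaining = 0.32931727
efficiency = (1 - 0.32931727) * 100 = 67.0683 %

67.0683 %


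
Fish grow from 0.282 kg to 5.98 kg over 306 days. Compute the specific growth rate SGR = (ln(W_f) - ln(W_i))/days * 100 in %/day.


ln(W_f) = ln(5.98) = 1.7884206
ln(W_i) = ln(0.282) = -1.2658482
ln(W_f) - ln(W_i) = 1.7884206 - -1.2658482 = 3.0542688
SGR = 3.0542688 / 306 * 100 = 0.998127 %/day

0.998127 %/day


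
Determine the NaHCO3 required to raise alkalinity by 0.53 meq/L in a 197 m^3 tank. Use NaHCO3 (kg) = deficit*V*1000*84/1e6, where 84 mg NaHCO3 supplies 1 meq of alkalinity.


Tank volume in L = 197 m^3 * 1000 = 197000 L
Total meq required = 0.53 meq/L * 197000 L = 104410 meq
NaHCO3 mass = 104410 meq * 84 mg/meq / 1e6 = 8.77044 kg

8.77044 kg


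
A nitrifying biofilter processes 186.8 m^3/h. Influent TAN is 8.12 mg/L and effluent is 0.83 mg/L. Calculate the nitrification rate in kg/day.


Concentration drop: TAN_in - TAN_out = 8.12 - 0.83 = 7.29 mg/L
Hourly TAN removed = Q * dTAN = 186.8 m^3/h * 7.29 mg/L = 1361.772 g/h  (m^3/h * mg/L = g/h)
Daily TAN removed = 1361.772 * 24 = 32682.528 g/day
Convert to kg/day: 32682.528 / 1000 = 32.682528 kg/day

32.682528 kg/day


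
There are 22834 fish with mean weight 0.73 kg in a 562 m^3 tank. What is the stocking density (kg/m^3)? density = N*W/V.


Total biomass = 22834 fish * 0.73 kg = 16668.82 kg
Density = total biomass / volume = 16668.82 / 562 = 29.6598 kg/m^3

29.6598 kg/m^3


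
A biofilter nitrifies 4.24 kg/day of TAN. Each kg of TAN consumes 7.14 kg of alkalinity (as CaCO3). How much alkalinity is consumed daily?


Alkalinity factor: 7.14 kg CaCO3 consumed per kg TAN nitrified
alk = 4.24 kg TAN * 7.14 = 30.2736 kg CaCO3/day

30.2736 kg CaCO3/day


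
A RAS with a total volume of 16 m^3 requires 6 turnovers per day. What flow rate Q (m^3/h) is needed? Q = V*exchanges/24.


Daily recirculation volume = 16 m^3 * 6 = 96 m^3/day
Flow rate Q = daily volume / 24 h = 96 / 24 = 4 m^3/h

4 m^3/h


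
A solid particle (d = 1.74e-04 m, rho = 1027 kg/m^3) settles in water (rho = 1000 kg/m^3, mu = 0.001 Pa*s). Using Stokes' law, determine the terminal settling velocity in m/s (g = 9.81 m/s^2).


Density difference: rho_p - rho_f = 1027 - 1000 = 27 kg/m^3
d^2 = (1.74e-04)^2 = 3.0276e-08 m^2
Numerator = (rho_p - rho_f) * g * d^2 = 27 * 9.81 * 3.0276e-08 = 8.0192041e-06
Denominator = 18 * mu = 18 * 0.001 = 0.018
v_s = 8.0192041e-06 / 0.018 = 4.45511e-04 m/s
Check: Re = rho_f * v_s * d / mu = 1000 * 4.45511e-04 * 1.74e-04 / 0.001 = 0.0775 < 1, so Stokes' law applies.

4.45511e-04 m/s


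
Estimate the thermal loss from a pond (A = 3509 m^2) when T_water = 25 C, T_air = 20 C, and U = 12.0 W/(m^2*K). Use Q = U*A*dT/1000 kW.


Temperature difference dT = 25 - 20 = 5 K
Heat loss (W) = U * A * dT = 12.0 * 3509 * 5 = 210540 W
Convert to kW: 210540 / 1000 = 210.54 kW

210.54 kW


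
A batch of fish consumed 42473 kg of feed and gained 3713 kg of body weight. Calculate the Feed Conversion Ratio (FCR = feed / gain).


FCR = feed consumed / weight gained
FCR = 42473 kg / 3713 kg = 11.439

11.439


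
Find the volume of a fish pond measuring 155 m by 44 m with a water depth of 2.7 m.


Base area = L * W = 155 * 44 = 6820 m^2
Volume = area * depth = 6820 * 2.7 = 18414 m^3

18414 m^3


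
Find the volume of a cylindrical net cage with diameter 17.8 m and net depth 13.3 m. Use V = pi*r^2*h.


r = d/2 = 17.8/2 = 8.9 m
Base area = pi*r^2 = pi*8.9^2 = 248.84555 m^2
Volume = 248.84555 * 13.3 = 3309.65 m^3

3309.65 m^3


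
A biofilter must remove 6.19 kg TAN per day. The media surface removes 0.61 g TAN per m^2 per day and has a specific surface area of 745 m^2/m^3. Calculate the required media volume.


A = 6.19*1000 / 0.61 = 10147.541 m^2
V = 10147.541 / 745 = 13.6209

13.6209 m^3


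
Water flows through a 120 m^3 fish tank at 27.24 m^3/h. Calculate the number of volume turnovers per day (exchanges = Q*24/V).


Daily flow volume = 27.24 m^3/h * 24 h = 653.76 m^3/day
Exchanges = daily flow / tank volume = 653.76 / 120 = 5.448 exchanges/day

5.448 exchanges/day


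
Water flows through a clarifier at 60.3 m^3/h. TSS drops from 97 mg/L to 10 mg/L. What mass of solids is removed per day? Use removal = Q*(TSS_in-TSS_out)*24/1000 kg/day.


Concentration drop: TSS_in - TSS_out = 97 - 10 = 87 mg/L
Hourly solids removed = Q * dTSS = 60.3 m^3/h * 87 mg/L = 5246.1 g/h  (m^3/h * mg/L = g/h)
Daily solids removed = 5246.1 * 24 = 125906.4 g/day
Convert g to kg: 125906.4 / 1000 = 125.9064 kg/day

125.9064 kg/day


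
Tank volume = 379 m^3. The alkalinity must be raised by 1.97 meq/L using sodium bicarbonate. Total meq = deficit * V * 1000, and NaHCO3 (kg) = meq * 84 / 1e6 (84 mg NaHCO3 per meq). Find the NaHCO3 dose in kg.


Tank volume in L = 379 m^3 * 1000 = 379000 L
Total meq required = 1.97 meq/L * 379000 L = 746630 meq
NaHCO3 mass = 746630 meq * 84 mg/meq / 1e6 = 62.7169 kg

62.7169 kg


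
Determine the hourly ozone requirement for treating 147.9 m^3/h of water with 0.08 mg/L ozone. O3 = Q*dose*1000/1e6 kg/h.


O3 demand (mg/h) = Q * dose * 1000 = 147.9 * 0.08 * 1000 = 11832 mg/h
Convert mg to kg: 11832 / 1e6 = 0.011832 kg/h

0.011832 kg/h


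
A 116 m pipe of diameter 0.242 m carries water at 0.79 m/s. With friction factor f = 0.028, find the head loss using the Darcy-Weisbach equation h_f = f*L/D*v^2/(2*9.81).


v^2 = 0.79^2 = 0.6241 m^2/s^2
L/D = 116/0.242 = 479.33884
h_f = f*(L/D)*v^2/(2g) = 0.028 * 479.33884 * 0.6241 / 19.62 = 0.426929 m

0.426929 m


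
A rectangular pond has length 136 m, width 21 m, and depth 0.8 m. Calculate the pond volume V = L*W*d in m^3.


Base area = L * W = 136 * 21 = 2856 m^2
Volume = area * depth = 2856 * 0.8 = 2284.8 m^3

2284.8 m^3


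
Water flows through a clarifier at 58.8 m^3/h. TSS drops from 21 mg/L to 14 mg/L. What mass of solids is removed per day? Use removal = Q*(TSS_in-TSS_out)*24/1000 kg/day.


Concentration drop: TSS_in - TSS_out = 21 - 14 = 7 mg/L
Hourly solids removed = Q * dTSS = 58.8 m^3/h * 7 mg/L = 411.6 g/h  (m^3/h * mg/L = g/h)
Daily solids removed = 411.6 * 24 = 9878.4 g/day
Convert g to kg: 9878.4 / 1000 = 9.8784 kg/day

9.8784 kg/day


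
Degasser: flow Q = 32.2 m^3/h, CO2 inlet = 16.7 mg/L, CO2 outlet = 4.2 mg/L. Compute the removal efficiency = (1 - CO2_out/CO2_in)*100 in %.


CO2_out / CO2_in = 4.2 / 16.7 = 0.25149701
Fraction remaining = 0.25149701
efficiency = (1 - 0.25149701) * 100 = 74.8503 %

74.8503 %


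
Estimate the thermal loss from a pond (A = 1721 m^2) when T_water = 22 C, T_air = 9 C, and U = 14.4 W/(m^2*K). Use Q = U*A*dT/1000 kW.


Temperature difference dT = 22 - 9 = 13 K
Heat loss (W) = U * A * dT = 14.4 * 1721 * 13 = 322171.2 W
Convert to kW: 322171.2 / 1000 = 322.1712 kW

322.1712 kW


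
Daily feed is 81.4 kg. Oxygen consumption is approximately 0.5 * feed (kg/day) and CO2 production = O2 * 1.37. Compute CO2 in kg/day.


O2 = 81.4 * 0.5 = 40.7
CO2 = 40.7 * 1.37 = 55.759

55.759 kg/day


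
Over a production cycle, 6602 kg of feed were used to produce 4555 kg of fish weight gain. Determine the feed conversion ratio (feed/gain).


FCR = feed consumed / weight gained
FCR = 6602 kg / 4555 kg = 1.4494

1.4494


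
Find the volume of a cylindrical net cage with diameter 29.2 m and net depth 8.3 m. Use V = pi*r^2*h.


r = d/2 = 29.2/2 = 14.6 m
Base area = pi*r^2 = pi*14.6^2 = 669.66189 m^2
Volume = 669.66189 * 8.3 = 5558.19 m^3

5558.19 m^3


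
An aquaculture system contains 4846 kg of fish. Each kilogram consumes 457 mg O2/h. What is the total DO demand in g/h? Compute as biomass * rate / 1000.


Total O2 consumption (mg/h) = 4846 kg * 457 mg/(kg*h) = 2214622 mg/h
Convert to g/h: 2214622 / 1000 = 2214.622 g/h

2214.622 g/h


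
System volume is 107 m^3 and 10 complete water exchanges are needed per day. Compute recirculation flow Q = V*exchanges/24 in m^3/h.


Daily recirculation volume = 107 m^3 * 10 = 1070 m^3/day
Flow rate Q = daily volume / 24 h = 1070 / 24 = 44.5833 m^3/h

44.5833 m^3/h


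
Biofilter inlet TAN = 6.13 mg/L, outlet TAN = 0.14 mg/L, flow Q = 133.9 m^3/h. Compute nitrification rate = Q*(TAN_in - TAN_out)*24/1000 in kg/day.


Concentration drop: TAN_in - TAN_out = 6.13 - 0.14 = 5.99 mg/L
Hourly TAN removed = Q * dTAN = 133.9 m^3/h * 5.99 mg/L = 802.061 g/h  (m^3/h * mg/L = g/h)
Daily TAN removed = 802.061 * 24 = 19249.464 g/day
Convert to kg/day: 19249.464 / 1000 = 19.249464 kg/day

19.249464 kg/day


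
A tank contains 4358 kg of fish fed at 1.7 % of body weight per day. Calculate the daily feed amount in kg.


Feeding rate fraction = 1.7% / 100 = 0.017
Daily feed = 4358 kg * 0.017 = 74.086 kg/day

74.086 kg/day


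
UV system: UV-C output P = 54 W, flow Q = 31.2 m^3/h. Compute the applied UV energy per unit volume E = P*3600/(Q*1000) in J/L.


Energy delivered per hour = 54 W * 3600 s = 194400 J/h
Volume treated per hour = 31.2 m^3/h * 1000 = 31200 L/h
dose = 194400 / 31200 = 6.23077 J/L

6.23077 J/L


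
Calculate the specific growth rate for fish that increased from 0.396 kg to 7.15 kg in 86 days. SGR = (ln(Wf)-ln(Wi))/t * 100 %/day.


ln(W_f) = ln(7.15) = 1.9671124
ln(W_i) = ln(0.396) = -0.92634107
ln(W_f) - ln(W_i) = 1.9671124 - -0.92634107 = 2.8934535
SGR = 2.8934535 / 86 * 100 = 3.36448 %/day

3.36448 %/day


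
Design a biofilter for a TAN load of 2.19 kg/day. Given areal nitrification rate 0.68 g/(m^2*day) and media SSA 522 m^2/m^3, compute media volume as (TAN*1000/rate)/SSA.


A = 2.19*1000 / 0.68 = 3220.5882 m^2
V = 3220.5882 / 522 = 6.16971

6.16971 m^3


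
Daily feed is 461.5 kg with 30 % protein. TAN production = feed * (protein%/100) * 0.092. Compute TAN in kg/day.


Protein in feed = 461.5 * 30/100 = 138.45 kg/day
TAN = protein * 0.092 = 138.45 * 0.092 = 12.7374 kg/day

12.7374 kg/day


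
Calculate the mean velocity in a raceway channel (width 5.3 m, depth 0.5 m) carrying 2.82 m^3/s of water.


Cross-sectional area = W * d = 5.3 * 0.5 = 2.65 m^2
Velocity = Q / A = 2.82 / 2.65 = 1.06415 m/s

1.06415 m/s


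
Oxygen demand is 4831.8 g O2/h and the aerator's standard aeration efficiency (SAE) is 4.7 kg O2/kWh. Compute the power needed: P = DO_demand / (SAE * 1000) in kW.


SAE in g O2/kWh = 4.7 * 1000 = 4700 g/kWh
P = DO_demand / SAE_g = 4831.8 / 4700 = 1.02804 kW

1.02804 kW


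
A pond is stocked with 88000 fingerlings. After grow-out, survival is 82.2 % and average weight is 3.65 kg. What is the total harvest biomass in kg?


Survivors = 88000 * 82.2/100 = 72336 fish
Harvest biomass = survivors * W_f = 72336 * 3.65 = 264026.4 kg

264026.4 kg


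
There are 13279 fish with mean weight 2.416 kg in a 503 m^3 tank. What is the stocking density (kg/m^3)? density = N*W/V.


Total biomass = 13279 fish * 2.416 kg = 32082.064 kg
Density = total biomass / volume = 32082.064 / 503 = 63.7814 kg/m^3

63.7814 kg/m^3


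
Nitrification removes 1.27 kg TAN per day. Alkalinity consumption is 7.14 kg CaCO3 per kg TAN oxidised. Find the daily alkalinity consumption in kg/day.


Alkalinity factor: 7.14 kg CaCO3 consumed per kg TAN nitrified
alk = 1.27 kg TAN * 7.14 = 9.0678 kg CaCO3/day

9.0678 kg CaCO3/day


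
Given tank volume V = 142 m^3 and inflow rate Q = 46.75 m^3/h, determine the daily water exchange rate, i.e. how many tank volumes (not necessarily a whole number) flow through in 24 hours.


Daily flow volume = 46.75 m^3/h * 24 h = 1122 m^3/day
Exchanges = daily flow / tank volume = 1122 / 142 = 7.90141 exchanges/day

7.90141 exchanges/day


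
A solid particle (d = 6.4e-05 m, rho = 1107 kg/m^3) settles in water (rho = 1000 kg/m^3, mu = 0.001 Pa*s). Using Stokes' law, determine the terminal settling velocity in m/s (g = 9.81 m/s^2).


Density difference: rho_p - rho_f = 1107 - 1000 = 107 kg/m^3
d^2 = (6.4e-05)^2 = 4.096e-09 m^2
Numerator = (rho_p - rho_f) * g * d^2 = 107 * 9.81 * 4.096e-09 = 4.2994483e-06
Denominator = 18 * mu = 18 * 0.001 = 0.018
v_s = 4.2994483e-06 / 0.018 = 2.38858e-04 m/s
Check: Re = rho_f * v_s * d / mu = 1000 * 2.38858e-04 * 6.4e-05 / 0.001 = 0.0153 < 1, so Stokes' law applies.

2.38858e-04 m/s


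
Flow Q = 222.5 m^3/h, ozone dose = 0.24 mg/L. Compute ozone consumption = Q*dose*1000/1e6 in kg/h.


O3 demand (mg/h) = Q * dose * 1000 = 222.5 * 0.24 * 1000 = 53400 mg/h
Convert mg to kg: 53400 / 1e6 = 0.0534 kg/h

0.0534 kg/h


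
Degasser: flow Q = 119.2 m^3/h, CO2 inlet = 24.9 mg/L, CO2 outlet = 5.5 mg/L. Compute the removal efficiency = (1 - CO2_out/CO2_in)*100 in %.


CO2_out / CO2_in = 5.5 / 24.9 = 0.22088353
Fraction remaining = 0.22088353
efficiency = (1 - 0.22088353) * 100 = 77.9116 %

77.9116 %


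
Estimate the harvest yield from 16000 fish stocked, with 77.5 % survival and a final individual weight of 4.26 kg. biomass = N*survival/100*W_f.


Survivors = 16000 * 77.5/100 = 12400 fish
Harvest biomass = survivors * W_f = 12400 * 4.26 = 52824 kg

52824 kg


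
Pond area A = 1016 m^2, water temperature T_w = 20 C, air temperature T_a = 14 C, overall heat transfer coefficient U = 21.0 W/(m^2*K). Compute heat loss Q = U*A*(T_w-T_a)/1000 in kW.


Temperature difference dT = 20 - 14 = 6 K
Heat loss (W) = U * A * dT = 21.0 * 1016 * 6 = 128016 W
Convert to kW: 128016 / 1000 = 128.016 kW

128.016 kW


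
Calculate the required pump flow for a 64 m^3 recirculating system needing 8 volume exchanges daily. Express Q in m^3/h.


Daily recirculation volume = 64 m^3 * 8 = 512 m^3/day
Flow rate Q = daily volume / 24 h = 512 / 24 = 21.3333 m^3/h

21.3333 m^3/h
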